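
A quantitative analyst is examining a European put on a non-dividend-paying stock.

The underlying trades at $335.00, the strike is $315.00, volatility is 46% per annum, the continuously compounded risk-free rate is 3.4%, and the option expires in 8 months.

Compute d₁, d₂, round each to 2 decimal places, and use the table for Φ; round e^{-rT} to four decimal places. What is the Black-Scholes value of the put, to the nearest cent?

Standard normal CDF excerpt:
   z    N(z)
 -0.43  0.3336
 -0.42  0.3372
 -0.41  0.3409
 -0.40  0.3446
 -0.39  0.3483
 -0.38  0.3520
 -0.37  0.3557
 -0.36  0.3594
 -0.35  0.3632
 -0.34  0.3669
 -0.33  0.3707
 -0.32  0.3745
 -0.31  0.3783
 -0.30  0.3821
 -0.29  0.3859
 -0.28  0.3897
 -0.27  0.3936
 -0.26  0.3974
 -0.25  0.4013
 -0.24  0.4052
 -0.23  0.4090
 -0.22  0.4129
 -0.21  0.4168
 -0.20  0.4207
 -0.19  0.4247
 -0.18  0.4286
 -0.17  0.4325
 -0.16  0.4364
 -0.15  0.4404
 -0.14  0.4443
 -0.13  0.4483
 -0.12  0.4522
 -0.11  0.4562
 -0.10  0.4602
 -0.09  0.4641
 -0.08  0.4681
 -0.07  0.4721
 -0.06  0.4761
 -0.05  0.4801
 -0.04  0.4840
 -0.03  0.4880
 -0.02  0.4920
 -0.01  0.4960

$34.84

T = 0.6667;  σ√T = 0.3756
d₁ = [ln(335/315) + (0.034 + ½·0.46²)·0.6667] / (σ√T) = (0.0616 + 0.0932) / 0.3756 = 0.4120 which rounds to 0.41
d₂ = 0.4120 − 0.3756 = 0.0365 which rounds to 0.04
e^(−rT) = e^(−0.034·0.6667) = 0.9776
N(−d₂) = N(-0.04) = 0.4840;  N(−d₁) = N(-0.41) = 0.3409
P = 315·0.9776·0.4840 − 335·0.3409 = 149.0449 − 114.2015 = 34.8434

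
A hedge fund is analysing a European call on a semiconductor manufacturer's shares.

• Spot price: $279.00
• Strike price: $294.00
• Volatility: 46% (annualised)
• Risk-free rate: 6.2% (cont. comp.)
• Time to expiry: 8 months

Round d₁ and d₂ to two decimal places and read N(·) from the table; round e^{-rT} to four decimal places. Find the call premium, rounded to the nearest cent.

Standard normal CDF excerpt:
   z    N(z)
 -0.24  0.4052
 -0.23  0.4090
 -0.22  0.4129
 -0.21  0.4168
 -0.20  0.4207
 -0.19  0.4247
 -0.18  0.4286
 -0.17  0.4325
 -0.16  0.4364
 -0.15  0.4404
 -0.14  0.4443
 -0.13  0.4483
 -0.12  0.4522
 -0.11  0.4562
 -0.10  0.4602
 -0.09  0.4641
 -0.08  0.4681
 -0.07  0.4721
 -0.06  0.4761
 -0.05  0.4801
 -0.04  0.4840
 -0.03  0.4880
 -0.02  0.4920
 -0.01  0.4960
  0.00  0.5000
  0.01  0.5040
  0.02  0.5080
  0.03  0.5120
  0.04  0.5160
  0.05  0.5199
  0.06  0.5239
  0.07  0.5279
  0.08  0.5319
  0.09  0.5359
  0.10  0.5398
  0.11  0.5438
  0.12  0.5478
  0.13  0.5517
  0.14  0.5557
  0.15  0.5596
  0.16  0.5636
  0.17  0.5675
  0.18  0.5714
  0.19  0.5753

T = 0.6667;  σ√T = 0.3756
d₁ = [ln(279/294) + (0.062 + 0.46²/2)·0.6667] / 0.3756 = [-0.0524 + 0.1119] / 0.3756 = 0.1584 ⇒ 0.16
d₂ = d₁ − σ√T = 0.1584 − 0.3756 = -0.2172 ⇒ -0.22
e^(−rT) = e^(−0.062·0.6667) = 0.9595
N(d₁) = N(0.16) = 0.5636;  N(d₂) = N(-0.22) = 0.4129
C = 279·0.5636 − 294·0.9595·0.4129 = 157.2444 − 116.4762 = 40.7682

$40.77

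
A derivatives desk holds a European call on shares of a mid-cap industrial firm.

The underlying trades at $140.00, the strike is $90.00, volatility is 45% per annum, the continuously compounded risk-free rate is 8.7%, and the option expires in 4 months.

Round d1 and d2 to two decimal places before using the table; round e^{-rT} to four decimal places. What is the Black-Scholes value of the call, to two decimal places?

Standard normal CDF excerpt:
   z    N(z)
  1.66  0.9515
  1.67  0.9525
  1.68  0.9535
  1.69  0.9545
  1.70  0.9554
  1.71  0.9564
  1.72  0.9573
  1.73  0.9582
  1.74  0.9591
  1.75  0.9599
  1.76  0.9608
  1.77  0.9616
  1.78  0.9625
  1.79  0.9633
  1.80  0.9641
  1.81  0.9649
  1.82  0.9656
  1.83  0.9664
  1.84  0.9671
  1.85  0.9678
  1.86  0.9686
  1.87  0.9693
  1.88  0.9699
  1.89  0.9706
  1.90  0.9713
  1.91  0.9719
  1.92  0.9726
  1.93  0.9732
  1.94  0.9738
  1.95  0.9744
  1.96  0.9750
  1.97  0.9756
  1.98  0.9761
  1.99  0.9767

$52.97

σ√T = 0.45·√0.3333 = 0.2598
d₁ = [ln(140/90) + (0.087 + ½·0.45²)·0.3333] / (σ√T) = (0.4418 + 0.0628) / 0.2598 = 1.9421 → 1.94
d₂ = 1.9421 − 0.2598 = 1.6823 → 1.68
exp(−rT) = exp(−0.087·0.3333) = 0.9714
C = 140·N(1.94) − 90·0.9714·N(1.68) = 140·0.9738 − 90·0.9714·0.9535 = 136.3320 − 83.3607 = 52.9713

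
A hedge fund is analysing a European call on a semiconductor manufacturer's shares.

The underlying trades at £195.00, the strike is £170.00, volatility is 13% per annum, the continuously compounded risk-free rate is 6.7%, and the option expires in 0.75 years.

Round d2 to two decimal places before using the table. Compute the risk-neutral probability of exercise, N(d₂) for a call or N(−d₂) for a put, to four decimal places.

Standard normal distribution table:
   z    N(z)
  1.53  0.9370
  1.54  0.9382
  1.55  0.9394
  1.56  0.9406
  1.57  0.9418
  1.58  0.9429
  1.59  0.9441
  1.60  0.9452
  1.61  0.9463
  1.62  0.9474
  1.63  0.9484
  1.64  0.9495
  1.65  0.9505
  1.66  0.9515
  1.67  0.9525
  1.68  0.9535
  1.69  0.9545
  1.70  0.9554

T = 0.75;  σ√T = 0.1126
d₁ = [ln(195/170) + (0.067 + 0.13²/2)·0.75] / 0.1126 = [0.1372 + 0.0566] / 0.1126 = 1.7213 which rounds to 1.72
d₂ = d₁ − σ√T = 1.7213 − 0.1126 = 1.6087 which rounds to 1.61
Pr(exercise) under Q = N(d₂) = 0.9463

0.9463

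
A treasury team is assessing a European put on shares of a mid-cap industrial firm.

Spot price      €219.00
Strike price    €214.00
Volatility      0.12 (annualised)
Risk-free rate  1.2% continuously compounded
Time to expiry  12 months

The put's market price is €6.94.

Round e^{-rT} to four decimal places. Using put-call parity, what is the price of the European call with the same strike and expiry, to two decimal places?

€14.49

exp(−rT) = exp(−0.012·1) = 0.9881
Put-call parity: C − P = S − K·e^(−rT) = 219 − 214·0.9881 = 219 − 211.4534 = 7.5466
C = P + (C − P) = 6.94 + (7.5466) = 14.4866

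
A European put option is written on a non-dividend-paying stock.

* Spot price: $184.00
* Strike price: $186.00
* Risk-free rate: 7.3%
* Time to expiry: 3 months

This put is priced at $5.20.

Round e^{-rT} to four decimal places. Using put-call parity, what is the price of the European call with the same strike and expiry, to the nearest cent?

$6.57

e^(−rT) = e^(−0.073·0.25) = 0.9819
Put-call parity: C − P = S − K·e^(−rT) = 184 − 186·0.9819 = 184 − 182.6334 = 1.3666
C = P + (C − P) = 5.20 + (1.3666) = 6.5666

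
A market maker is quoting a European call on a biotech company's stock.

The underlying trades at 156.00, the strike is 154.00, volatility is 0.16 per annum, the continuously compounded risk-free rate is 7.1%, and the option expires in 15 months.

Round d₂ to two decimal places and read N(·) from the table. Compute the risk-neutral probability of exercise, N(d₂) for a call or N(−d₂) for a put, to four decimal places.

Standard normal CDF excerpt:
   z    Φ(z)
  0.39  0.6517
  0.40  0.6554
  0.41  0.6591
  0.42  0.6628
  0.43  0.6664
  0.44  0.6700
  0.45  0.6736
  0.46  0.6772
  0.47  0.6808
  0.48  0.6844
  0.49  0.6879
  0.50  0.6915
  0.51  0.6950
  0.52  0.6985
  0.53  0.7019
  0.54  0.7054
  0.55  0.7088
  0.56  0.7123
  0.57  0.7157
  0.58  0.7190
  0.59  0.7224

0.6844

σ√T = 0.16·√1.25 = 0.1789
d₁ = [ln(156/154) + (0.071 + 0.16²/2)·1.25] / 0.1789 = [0.0129 + 0.1047] / 0.1789 = 0.6577 which rounds to 0.66
d₂ = d₁ − σ√T = 0.6577 − 0.1789 = 0.4788 which rounds to 0.48
Pr(exercise) under Q = N(d₂) = 0.6844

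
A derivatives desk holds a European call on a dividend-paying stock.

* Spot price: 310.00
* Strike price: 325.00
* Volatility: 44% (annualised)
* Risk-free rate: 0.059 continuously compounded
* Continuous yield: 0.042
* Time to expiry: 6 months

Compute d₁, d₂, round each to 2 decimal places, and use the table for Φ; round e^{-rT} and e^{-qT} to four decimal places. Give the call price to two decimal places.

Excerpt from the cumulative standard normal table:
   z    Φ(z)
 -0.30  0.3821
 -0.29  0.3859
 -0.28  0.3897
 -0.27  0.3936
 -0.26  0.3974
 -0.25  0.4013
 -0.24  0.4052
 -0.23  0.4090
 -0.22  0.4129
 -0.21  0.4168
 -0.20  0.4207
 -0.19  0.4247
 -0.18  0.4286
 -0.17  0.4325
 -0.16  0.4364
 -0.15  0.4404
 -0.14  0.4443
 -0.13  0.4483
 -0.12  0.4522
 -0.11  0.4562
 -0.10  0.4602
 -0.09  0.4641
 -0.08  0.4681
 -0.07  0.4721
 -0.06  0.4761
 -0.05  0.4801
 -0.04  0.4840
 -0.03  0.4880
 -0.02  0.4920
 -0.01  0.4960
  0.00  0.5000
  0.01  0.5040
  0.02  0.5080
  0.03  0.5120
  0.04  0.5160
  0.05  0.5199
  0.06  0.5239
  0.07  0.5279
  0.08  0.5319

σ√T = 0.44 × 0.7071 = 0.3111
ln(S/K) + (r − q + σ²/2)T = ln(310/325) + (0.059 − 0.042 + 0.44²/2)·0.5 = -0.0473 + 0.0569 = 0.0096
d₁ = 0.0096 / 0.3111 = 0.0310 ≈ 0.03
d₂ = d₁ − σ√T = 0.0310 − 0.3111 = -0.2801 ≈ -0.28
exp(−qT) = exp(−0.042·0.5) = 0.9792;  exp(−rT) = exp(−0.059·0.5) = 0.9709
N(d₁) = N(0.03) = 0.5120;  N(d₂) = N(-0.28) = 0.3897
C = 310·0.9792·0.5120 − 325·0.9709·0.3897 = 155.4186 − 122.9669 = 32.4517

32.45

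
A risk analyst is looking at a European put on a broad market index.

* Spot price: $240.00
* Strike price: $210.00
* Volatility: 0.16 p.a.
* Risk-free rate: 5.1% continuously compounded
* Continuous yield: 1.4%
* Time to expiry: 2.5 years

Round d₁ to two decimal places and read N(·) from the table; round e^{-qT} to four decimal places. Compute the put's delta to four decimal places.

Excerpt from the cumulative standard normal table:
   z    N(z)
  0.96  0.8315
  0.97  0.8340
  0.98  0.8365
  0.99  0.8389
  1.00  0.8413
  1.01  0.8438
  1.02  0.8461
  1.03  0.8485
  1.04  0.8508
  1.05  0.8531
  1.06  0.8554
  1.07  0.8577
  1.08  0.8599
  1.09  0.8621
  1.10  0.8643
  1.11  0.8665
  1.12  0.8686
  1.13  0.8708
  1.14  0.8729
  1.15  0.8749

-0.1486

T = 2.5;  σ√T = 0.2530
d₁ = [ln(240/210) + (0.051 − 0.014 + 0.16²/2)·2.5] / 0.2530 = [0.1335 + 0.1245] / 0.2530 = 1.0200 → 1.02
N(d₁) = N(1.02) = 0.8461
Δ_put = e^(−qT)·(N(d₁) − 1) = 0.9656·(0.8461 − 1) = -0.1486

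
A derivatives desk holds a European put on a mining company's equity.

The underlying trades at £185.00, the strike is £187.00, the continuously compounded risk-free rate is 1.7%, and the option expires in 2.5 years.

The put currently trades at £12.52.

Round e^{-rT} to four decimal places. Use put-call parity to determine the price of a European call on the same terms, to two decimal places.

£18.30

e^(−rT) = e^(−0.017·2.5) = 0.9584
Put-call parity: C − P = S − K·e^(−rT) = 185 − 187·0.9584 = 185 − 179.2208 = 5.7792
C = P + (C − P) = 12.52 + (5.7792) = 18.2992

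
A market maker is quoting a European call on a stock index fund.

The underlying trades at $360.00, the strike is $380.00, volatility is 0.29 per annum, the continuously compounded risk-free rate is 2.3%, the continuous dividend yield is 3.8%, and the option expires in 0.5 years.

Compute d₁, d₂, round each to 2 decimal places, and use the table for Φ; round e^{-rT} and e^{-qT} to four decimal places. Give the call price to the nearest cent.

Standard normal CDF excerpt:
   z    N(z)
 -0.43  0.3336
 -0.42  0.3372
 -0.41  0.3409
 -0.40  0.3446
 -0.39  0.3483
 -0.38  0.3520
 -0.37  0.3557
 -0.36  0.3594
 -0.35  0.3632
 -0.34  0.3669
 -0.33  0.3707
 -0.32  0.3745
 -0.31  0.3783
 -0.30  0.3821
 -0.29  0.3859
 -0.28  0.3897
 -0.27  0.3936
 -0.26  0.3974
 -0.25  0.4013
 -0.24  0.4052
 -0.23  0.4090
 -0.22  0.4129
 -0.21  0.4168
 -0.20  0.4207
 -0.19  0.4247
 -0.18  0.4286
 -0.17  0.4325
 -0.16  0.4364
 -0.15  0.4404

$19.15

T = 0.5;  σ√T = 0.2051
d₁ = [ln(360/380) + (0.023 − 0.038 + 0.29²/2)·0.5] / 0.2051 = [-0.0541 + 0.0135] / 0.2051 = -0.1977 which rounds to -0.20
d₂ = d₁ − σ√T = -0.1977 − 0.2051 = -0.4028 which rounds to -0.40
e^(−qT) = e^(−0.038·0.5) = 0.9812;  e^(−rT) = e^(−0.023·0.5) = 0.9886
N(d₁) = N(-0.20) = 0.4207;  N(d₂) = N(-0.40) = 0.3446
C = 360·0.9812·0.4207 − 380·0.9886·0.3446 = 148.6047 − 129.4552 = 19.1495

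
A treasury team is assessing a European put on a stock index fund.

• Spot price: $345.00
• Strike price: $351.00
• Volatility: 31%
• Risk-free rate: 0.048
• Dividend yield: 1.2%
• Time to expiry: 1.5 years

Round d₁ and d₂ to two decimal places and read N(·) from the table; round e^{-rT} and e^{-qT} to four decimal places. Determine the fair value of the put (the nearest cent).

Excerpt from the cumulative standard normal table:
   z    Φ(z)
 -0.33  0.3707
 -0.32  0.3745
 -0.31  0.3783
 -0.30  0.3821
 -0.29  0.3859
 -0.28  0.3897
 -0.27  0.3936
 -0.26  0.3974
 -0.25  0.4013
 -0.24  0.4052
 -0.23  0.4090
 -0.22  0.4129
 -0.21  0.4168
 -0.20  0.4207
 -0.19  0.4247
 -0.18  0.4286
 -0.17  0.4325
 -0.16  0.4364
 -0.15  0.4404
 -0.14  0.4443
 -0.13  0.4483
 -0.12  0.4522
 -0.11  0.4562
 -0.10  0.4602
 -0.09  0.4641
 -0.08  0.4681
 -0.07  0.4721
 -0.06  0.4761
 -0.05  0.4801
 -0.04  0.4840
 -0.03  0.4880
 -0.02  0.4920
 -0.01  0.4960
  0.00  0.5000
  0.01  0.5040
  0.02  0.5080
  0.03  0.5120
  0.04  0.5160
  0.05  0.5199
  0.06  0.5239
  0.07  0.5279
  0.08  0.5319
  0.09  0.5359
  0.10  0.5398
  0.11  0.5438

σ√T = 0.31 × 1.2247 = 0.3797
d₁ = [ln(345/351) + (0.048 − 0.012 + ½·0.31²)·1.5] / (σ√T) = (-0.0172 + 0.1261) / 0.3797 = 0.2867 ≈ 0.29
d₂ = 0.2867 − 0.3797 = -0.0930 ≈ -0.09
exp(−qT) = exp(−0.012·1.5) = 0.9822;  exp(−rT) = exp(−0.048·1.5) = 0.9305
P = 351·0.9305·N(0.09) − 345·0.9822·N(-0.29) = 351·0.9305·0.5359 − 345·0.9822·0.3859 = 175.0279 − 130.7657 = 44.2622

$44.26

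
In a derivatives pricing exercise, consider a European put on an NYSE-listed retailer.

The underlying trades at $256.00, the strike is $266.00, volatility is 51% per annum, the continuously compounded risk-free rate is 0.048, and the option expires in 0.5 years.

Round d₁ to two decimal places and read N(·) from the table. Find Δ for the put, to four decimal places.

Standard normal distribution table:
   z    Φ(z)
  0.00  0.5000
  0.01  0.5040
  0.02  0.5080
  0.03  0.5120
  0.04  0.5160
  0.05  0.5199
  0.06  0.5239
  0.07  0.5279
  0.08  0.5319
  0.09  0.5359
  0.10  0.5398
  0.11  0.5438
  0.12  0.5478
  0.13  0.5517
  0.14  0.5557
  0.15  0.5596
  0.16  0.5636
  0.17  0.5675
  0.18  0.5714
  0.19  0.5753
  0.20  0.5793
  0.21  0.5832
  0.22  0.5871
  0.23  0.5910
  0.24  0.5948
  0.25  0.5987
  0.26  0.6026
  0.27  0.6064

σ√T = 0.51 × 0.7071 = 0.3606
d₁ = [ln(256/266) + (0.048 + ½·0.51²)·0.5] / (σ√T) = (-0.0383 + 0.0890) / 0.3606 = 0.1406 → 0.14
N(d₁) = N(0.14) = 0.5557
Δ_put = N(d₁) − 1 = 0.5557 − 1 = -0.4443

-0.4443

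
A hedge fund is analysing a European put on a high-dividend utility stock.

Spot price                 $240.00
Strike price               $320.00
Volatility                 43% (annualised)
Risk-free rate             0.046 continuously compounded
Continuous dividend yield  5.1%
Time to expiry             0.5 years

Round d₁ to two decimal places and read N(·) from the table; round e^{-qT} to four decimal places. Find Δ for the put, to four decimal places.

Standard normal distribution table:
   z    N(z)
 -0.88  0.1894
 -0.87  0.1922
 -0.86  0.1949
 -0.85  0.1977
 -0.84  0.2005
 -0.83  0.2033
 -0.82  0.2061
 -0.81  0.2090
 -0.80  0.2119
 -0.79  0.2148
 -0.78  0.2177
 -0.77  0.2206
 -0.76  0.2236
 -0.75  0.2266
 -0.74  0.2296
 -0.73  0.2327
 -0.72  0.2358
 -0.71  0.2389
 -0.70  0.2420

-0.7682

σ√T = 0.43 × 0.7071 = 0.3041
d₁ = [ln(240/320) + (0.046 − 0.051 + 0.43²/2)·0.5] / 0.3041 = [-0.2877 + 0.0437] / 0.3041 = -0.8023 ⇒ -0.80
N(d₁) = N(-0.80) = 0.2119
Δ_put = exp(−qT)·(N(d₁) − 1) = 0.9748·(0.2119 − 1) = -0.7682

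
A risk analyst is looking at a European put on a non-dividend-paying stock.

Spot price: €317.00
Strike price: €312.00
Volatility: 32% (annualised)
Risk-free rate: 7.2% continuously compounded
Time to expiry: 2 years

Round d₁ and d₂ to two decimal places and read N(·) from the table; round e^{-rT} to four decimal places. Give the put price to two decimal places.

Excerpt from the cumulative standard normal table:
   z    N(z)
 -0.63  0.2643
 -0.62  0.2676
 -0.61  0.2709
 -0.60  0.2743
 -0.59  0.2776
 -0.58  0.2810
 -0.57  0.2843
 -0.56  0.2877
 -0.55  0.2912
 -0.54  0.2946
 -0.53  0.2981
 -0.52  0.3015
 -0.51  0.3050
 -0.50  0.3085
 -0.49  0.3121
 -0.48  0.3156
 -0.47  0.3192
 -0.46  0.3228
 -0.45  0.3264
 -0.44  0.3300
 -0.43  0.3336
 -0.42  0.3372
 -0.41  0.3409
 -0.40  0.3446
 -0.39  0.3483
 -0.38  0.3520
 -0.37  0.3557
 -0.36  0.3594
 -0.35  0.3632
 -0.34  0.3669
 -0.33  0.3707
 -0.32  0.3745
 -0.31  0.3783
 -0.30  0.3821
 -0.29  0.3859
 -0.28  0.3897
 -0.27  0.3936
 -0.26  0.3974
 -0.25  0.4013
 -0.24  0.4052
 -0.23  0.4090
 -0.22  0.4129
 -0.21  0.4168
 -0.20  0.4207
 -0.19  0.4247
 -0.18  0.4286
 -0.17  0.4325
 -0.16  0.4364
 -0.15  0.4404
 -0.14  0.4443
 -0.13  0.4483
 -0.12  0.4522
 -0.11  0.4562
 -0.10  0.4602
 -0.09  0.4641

€32.04

σ√T = 0.32·√2 = 0.4525
ln(S/K) + (r + σ²/2)T = ln(317/312) + (0.072 + 0.32²/2)·2 = 0.0159 + 0.2464 = 0.2623
d₁ = 0.2623 / 0.4525 = 0.5796 ⇒ 0.58
d₂ = d₁ − σ√T = 0.5796 − 0.4525 = 0.1271 ⇒ 0.13
e^(−rT) = e^(−0.072·2) = 0.8659
N(−d₂) = N(-0.13) = 0.4483;  N(−d₁) = N(-0.58) = 0.2810
P = 312·0.8659·0.4483 − 317·0.2810 = 121.1131 − 89.0770 = 32.0361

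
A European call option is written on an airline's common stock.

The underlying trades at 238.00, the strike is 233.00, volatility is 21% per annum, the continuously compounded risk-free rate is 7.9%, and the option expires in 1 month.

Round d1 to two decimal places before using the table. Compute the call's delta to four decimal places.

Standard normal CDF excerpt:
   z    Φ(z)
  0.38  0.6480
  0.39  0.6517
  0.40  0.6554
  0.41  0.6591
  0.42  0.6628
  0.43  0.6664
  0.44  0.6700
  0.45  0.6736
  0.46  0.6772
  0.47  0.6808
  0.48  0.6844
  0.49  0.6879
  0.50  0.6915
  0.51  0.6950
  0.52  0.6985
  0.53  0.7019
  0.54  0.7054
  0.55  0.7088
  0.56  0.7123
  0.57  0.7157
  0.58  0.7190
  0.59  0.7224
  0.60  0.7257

σ√T = 0.21 × 0.2887 = 0.0606
ln(S/K) + (r + σ²/2)T = ln(238/233) + (0.079 + 0.21²/2)·0.08333 = 0.0212 + 0.0084 = 0.0297
d₁ = 0.0297 / 0.0606 = 0.4891 ≈ 0.49
N(d₁) = N(0.49) = 0.6879
Δ_call = N(d₁) = 0.6879

0.6879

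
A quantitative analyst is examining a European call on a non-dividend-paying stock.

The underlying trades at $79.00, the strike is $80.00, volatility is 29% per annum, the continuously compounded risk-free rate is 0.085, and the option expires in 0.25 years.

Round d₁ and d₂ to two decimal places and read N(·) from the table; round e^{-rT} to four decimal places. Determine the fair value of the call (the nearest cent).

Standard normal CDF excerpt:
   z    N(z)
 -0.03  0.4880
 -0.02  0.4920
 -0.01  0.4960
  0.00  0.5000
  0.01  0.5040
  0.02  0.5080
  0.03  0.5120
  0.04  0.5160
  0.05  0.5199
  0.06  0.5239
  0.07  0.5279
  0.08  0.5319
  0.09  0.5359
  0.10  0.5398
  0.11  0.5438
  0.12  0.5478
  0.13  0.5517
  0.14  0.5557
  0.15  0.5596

$4.74

σ√T = 0.29·√0.25 = 0.1450
ln(S/K) + (r + σ²/2)T = ln(79/80) + (0.085 + 0.29²/2)·0.25 = -0.0126 + 0.0318 = 0.0192
d₁ = 0.0192 / 0.1450 = 0.1323 ≈ 0.13
d₂ = d₁ − σ√T = 0.1323 − 0.1450 = -0.0127 ≈ -0.01
e^(−rT) = e^(−0.085·0.25) = 0.9790
N(d₁) = N(0.13) = 0.5517;  N(d₂) = N(-0.01) = 0.4960
C = 79·0.5517 − 80·0.9790·0.4960 = 43.5843 − 38.8467 = 4.7376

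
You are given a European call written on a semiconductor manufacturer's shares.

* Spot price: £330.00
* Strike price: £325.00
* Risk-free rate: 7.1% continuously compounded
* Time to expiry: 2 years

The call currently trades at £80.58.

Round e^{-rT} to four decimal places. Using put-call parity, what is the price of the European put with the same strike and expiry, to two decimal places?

e^(−rT) = e^(−0.071·2) = 0.8676
Put-call parity: C − P = S − K·e^(−rT) = 330 − 325·0.8676 = 330 − 281.9700 = 48.0300
P = C − (C − P) = 80.58 − (48.0300) = 32.5500

£32.55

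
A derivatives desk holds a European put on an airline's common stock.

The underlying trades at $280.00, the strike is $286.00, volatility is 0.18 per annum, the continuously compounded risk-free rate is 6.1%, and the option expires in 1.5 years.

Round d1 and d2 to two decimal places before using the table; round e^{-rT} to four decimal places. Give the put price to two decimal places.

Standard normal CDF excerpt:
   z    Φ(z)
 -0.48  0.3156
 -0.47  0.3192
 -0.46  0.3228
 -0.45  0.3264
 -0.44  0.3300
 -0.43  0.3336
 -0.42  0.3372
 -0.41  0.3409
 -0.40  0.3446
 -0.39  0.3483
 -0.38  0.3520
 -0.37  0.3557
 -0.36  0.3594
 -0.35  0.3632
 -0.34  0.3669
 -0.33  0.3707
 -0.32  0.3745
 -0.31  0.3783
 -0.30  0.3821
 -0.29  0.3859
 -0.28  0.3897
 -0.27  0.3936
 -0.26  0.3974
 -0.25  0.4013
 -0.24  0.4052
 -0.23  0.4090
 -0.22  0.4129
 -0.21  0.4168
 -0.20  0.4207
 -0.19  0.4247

σ√T = 0.18·√1.5 = 0.2205
d₁ = [ln(280/286) + (0.061 + 0.18²/2)·1.5] / 0.2205 = [-0.0212 + 0.1158] / 0.2205 = 0.4291 ≈ 0.43
d₂ = d₁ − σ√T = 0.4291 − 0.2205 = 0.2087 ≈ 0.21
exp(−rT) = exp(−0.061·1.5) = 0.9126
N(−d₂) = N(-0.21) = 0.4168;  N(−d₁) = N(-0.43) = 0.3336
P = 286·0.9126·0.4168 − 280·0.3336 = 108.7863 − 93.4080 = 15.3783

$15.38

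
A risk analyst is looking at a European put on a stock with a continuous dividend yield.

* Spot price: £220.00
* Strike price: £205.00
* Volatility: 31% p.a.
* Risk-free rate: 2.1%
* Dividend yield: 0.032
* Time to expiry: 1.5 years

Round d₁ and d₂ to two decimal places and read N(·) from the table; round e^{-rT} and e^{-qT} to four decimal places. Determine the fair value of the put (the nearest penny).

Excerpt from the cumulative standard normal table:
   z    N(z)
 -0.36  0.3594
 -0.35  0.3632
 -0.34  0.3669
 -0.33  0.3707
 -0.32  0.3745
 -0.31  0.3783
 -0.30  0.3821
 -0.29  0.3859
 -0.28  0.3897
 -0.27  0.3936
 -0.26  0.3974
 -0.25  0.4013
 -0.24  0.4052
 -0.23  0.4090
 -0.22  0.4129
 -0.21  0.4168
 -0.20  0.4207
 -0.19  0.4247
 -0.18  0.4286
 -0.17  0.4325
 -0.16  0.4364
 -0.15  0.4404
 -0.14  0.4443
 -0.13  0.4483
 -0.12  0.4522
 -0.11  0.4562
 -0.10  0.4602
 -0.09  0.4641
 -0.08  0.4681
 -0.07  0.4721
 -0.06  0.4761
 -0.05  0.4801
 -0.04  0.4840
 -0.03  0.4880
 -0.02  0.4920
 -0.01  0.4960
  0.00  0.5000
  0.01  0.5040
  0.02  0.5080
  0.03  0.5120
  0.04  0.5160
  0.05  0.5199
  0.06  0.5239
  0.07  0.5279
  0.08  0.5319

σ√T = 0.31·√1.5 = 0.3797
d₁ = [ln(220/205) + (0.021 − 0.032 + 0.31²/2)·1.5] / 0.3797 = [0.0706 + 0.0556] / 0.3797 = 0.3324 which rounds to 0.33
d₂ = d₁ − σ√T = 0.3324 − 0.3797 = -0.0473 which rounds to -0.05
e^(−qT) = e^(−0.032·1.5) = 0.9531;  e^(−rT) = e^(−0.021·1.5) = 0.9690
P = 205·0.9690·N(0.05) − 220·0.9531·N(-0.33) = 205·0.9690·0.5199 − 220·0.9531·0.3707 = 103.2755 − 77.7291 = 25.5464

£25.55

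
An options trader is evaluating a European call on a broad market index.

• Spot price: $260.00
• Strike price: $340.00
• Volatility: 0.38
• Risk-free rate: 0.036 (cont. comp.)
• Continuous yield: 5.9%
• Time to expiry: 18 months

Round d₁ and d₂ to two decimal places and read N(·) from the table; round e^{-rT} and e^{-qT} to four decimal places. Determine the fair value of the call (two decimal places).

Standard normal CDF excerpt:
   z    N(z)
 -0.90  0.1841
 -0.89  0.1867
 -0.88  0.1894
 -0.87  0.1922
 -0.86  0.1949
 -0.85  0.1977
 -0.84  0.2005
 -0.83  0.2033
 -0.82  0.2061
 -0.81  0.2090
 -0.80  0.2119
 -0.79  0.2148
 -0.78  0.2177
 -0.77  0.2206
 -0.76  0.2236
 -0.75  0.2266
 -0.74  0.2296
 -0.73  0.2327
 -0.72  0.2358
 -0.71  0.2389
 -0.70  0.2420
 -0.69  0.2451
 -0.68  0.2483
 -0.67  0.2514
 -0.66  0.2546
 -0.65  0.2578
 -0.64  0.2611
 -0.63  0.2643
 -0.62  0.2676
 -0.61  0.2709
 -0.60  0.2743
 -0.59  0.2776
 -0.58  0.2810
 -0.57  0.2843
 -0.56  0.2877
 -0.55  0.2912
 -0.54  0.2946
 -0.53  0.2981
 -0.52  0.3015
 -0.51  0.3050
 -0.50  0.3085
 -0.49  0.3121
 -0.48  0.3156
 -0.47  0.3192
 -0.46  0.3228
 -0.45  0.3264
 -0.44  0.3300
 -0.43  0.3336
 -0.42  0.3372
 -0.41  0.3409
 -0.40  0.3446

T = 1.5;  σ√T = 0.4654
d₁ = [ln(260/340) + (0.036 − 0.059 + 0.38²/2)·1.5] / 0.4654 = [-0.2683 + 0.0738] / 0.4654 = -0.4178 → -0.42
d₂ = d₁ − σ√T = -0.4178 − 0.4654 = -0.8832 → -0.88
e^(−qT) = e^(−0.059·1.5) = 0.9153;  e^(−rT) = e^(−0.036·1.5) = 0.9474
C = 260·0.9153·N(-0.42) − 340·0.9474·N(-0.88) = 260·0.9153·0.3372 − 340·0.9474·0.1894 = 80.2462 − 61.0088 = 19.2374

$19.24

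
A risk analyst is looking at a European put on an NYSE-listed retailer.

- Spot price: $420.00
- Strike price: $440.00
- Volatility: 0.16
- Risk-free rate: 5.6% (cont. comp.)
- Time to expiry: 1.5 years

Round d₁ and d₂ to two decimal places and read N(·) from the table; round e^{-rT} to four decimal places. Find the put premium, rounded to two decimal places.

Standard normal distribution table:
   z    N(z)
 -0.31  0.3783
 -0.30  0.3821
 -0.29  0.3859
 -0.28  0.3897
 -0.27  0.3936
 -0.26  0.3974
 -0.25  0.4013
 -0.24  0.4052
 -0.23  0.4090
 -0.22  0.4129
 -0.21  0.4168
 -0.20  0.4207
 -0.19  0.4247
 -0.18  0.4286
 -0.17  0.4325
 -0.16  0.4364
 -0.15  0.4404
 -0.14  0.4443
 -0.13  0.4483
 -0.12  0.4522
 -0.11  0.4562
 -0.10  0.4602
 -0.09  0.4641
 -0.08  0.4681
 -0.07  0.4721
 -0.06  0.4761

$25.67

σ√T = 0.16 × 1.2247 = 0.1960
d₁ = [ln(420/440) + (0.056 + ½·0.16²)·1.5] / (σ√T) = (-0.0465 + 0.1032) / 0.1960 = 0.2892 ⇒ 0.29
d₂ = 0.2892 − 0.1960 = 0.0933 ⇒ 0.09
e^(−rT) = e^(−0.056·1.5) = 0.9194
N(−d₂) = N(-0.09) = 0.4641;  N(−d₁) = N(-0.29) = 0.3859
P = 440·0.9194·0.4641 − 420·0.3859 = 187.7452 − 162.0780 = 25.6672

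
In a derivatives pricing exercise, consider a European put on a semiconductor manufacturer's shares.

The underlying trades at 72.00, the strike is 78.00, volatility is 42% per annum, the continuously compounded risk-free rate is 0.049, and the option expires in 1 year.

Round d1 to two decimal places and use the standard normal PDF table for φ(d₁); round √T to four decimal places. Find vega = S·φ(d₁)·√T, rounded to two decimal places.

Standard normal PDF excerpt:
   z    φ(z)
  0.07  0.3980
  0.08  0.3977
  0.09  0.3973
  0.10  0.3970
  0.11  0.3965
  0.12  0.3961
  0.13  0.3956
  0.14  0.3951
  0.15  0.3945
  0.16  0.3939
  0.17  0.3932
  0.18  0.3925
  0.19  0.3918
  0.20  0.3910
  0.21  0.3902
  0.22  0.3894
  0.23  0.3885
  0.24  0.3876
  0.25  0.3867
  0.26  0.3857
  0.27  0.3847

σ√T = 0.42·√1 = 0.4200
d₁ = [ln(72/78) + (0.049 + 0.42²/2)·1] / 0.4200 = [-0.0800 + 0.1372] / 0.4200 = 0.1361 which rounds to 0.14
√T = √1 = 1.0000
φ(d₁) = φ(0.14) = 0.3951
vega = S·φ(d₁)·√T = 72·0.3951·1.0000 = 28.4472

28.45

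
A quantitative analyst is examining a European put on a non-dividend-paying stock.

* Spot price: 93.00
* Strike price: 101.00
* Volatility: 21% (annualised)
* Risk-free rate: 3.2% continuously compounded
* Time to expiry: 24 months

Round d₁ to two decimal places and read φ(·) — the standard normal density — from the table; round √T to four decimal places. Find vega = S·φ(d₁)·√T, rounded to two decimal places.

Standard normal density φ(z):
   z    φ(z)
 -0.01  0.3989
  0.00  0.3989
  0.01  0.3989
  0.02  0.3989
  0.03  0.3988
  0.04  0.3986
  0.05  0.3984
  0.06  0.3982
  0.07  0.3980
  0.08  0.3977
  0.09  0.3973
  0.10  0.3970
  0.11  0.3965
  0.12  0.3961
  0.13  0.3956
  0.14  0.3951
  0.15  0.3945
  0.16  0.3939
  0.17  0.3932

T = 2;  σ√T = 0.2970
d₁ = [ln(93/101) + (0.032 + 0.21²/2)·2] / 0.2970 = [-0.0825 + 0.1081] / 0.2970 = 0.0861 ⇒ 0.09
√T = √2 = 1.4142
φ(d₁) = φ(0.09) = 0.3973
vega = S·φ(d₁)·√T = 93·0.3973·1.4142 = 52.2531
(The call has the same vega.)

52.25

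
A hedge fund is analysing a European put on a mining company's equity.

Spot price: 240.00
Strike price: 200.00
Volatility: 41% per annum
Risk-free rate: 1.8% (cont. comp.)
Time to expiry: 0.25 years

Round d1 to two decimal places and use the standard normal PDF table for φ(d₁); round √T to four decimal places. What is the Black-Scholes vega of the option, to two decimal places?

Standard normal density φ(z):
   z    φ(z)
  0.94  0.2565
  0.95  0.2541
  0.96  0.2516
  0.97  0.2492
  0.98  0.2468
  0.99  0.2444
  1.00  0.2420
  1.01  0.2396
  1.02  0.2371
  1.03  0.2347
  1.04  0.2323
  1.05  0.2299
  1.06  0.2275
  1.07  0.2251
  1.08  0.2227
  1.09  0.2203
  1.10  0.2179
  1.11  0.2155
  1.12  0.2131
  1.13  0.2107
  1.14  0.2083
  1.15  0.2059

T = 0.25;  σ√T = 0.2050
d₁ = [ln(240/200) + (0.018 + ½·0.41²)·0.25] / (σ√T) = (0.1823 + 0.0255) / 0.2050 = 1.0138 ⇒ 1.01
√T = √0.25 = 0.5000
φ(d₁) = φ(1.01) = 0.2396
vega = S·φ(d₁)·√T = 240·0.2396·0.5000 = 28.7520

28.75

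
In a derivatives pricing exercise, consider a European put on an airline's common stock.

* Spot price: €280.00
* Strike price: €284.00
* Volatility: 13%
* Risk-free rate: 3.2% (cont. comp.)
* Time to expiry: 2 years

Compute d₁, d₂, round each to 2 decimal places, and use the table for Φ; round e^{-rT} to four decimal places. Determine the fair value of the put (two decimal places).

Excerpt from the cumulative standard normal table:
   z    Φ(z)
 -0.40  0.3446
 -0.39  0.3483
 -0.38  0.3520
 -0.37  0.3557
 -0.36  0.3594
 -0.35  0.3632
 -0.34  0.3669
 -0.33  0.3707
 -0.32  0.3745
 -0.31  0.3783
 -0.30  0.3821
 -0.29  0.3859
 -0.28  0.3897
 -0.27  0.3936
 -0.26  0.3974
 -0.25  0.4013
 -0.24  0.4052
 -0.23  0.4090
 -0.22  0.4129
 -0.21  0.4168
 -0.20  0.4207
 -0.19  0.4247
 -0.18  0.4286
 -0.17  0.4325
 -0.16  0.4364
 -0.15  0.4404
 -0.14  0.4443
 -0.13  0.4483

T = 2;  σ√T = 0.1838
ln(S/K) + (r + σ²/2)T = ln(280/284) + (0.032 + 0.13²/2)·2 = -0.0142 + 0.0809 = 0.0667
d₁ = 0.0667 / 0.1838 = 0.3629 ⇒ 0.36
d₂ = d₁ − σ√T = 0.3629 − 0.1838 = 0.1790 ⇒ 0.18
e^(−rT) = e^(−0.032·2) = 0.9380
N(−d₂) = N(-0.18) = 0.4286;  N(−d₁) = N(-0.36) = 0.3594
P = 284·0.9380·0.4286 − 280·0.3594 = 114.1756 − 100.6320 = 13.5436

€13.54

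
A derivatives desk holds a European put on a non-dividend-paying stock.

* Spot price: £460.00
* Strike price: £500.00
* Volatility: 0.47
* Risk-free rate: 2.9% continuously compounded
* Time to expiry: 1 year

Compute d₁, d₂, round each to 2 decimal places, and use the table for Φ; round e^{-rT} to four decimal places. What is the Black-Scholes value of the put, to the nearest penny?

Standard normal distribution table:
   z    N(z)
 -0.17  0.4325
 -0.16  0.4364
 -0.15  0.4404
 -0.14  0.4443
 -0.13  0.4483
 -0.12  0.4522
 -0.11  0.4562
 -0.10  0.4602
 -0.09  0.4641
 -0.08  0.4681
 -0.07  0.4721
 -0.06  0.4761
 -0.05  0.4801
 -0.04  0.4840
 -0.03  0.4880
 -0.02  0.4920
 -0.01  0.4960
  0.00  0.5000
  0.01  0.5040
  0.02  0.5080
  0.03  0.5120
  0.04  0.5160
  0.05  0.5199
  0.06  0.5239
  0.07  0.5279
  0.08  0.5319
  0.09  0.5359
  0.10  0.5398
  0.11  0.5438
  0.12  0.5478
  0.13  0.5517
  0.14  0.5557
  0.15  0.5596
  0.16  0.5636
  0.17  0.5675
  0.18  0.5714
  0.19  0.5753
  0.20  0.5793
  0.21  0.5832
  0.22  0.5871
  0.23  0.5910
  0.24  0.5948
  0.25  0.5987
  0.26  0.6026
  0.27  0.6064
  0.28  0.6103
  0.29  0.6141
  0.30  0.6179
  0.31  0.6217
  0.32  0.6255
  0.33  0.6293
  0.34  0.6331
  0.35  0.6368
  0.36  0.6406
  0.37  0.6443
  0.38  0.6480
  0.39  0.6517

£101.28

σ√T = 0.47·√1 = 0.4700
d₁ = [ln(460/500) + (0.029 + 0.47²/2)·1] / 0.4700 = [-0.0834 + 0.1394] / 0.4700 = 0.1193 → 0.12
d₂ = d₁ − σ√T = 0.1193 − 0.4700 = -0.3507 → -0.35
e^(−rT) = e^(−0.029·1) = 0.9714
N(−d₂) = N(0.35) = 0.6368;  N(−d₁) = N(-0.12) = 0.4522
P = 500·0.9714·0.6368 − 460·0.4522 = 309.2938 − 208.0120 = 101.2818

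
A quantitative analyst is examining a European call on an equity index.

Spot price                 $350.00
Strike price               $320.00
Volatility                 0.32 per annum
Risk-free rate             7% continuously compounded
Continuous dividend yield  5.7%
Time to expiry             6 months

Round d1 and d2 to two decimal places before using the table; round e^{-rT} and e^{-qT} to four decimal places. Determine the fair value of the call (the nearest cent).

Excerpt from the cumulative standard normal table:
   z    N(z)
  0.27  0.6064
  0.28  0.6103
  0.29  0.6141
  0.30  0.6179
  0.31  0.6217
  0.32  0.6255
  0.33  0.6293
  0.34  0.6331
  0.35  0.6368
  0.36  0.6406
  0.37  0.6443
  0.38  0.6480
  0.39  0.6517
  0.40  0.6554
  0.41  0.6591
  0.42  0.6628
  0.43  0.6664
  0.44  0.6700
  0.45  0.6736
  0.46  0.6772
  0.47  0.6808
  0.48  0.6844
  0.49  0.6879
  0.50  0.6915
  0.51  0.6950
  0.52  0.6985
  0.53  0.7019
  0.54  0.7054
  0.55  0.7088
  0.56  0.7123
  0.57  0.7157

$47.85

T = 0.5;  σ√T = 0.2263
d₁ = [ln(350/320) + (0.07 − 0.057 + 0.32²/2)·0.5] / 0.2263 = [0.0896 + 0.0321] / 0.2263 = 0.5379 ⇒ 0.54
d₂ = d₁ − σ√T = 0.5379 − 0.2263 = 0.3116 ⇒ 0.31
exp(−qT) = exp(−0.057·0.5) = 0.9719;  exp(−rT) = exp(−0.07·0.5) = 0.9656
N(d₁) = N(0.54) = 0.7054;  N(d₂) = N(0.31) = 0.6217
C = 350·0.9719·0.7054 − 320·0.9656·0.6217 = 239.9524 − 192.1003 = 47.8521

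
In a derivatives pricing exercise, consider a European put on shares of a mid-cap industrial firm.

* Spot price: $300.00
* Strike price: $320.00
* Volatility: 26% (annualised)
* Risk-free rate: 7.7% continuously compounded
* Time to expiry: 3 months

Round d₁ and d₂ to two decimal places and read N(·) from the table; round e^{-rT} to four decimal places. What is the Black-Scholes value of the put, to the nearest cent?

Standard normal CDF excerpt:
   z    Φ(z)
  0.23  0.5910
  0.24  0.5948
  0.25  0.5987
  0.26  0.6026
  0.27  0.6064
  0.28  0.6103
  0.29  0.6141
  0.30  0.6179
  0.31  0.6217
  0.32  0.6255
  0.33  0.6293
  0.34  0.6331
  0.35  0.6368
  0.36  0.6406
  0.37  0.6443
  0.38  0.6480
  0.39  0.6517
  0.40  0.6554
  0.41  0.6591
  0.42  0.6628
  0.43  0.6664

$23.79

T = 0.25;  σ√T = 0.1300
ln(S/K) + (r + σ²/2)T = ln(300/320) + (0.077 + 0.26²/2)·0.25 = -0.0645 + 0.0277 = -0.0368
d₁ = -0.0368 / 0.1300 = -0.2834 ⇒ -0.28
d₂ = d₁ − σ√T = -0.2834 − 0.1300 = -0.4134 ⇒ -0.41
exp(−rT) = exp(−0.077·0.25) = 0.9809
N(−d₂) = N(0.41) = 0.6591;  N(−d₁) = N(0.28) = 0.6103
P = 320·0.9809·0.6591 − 300·0.6103 = 206.8836 − 183.0900 = 23.7936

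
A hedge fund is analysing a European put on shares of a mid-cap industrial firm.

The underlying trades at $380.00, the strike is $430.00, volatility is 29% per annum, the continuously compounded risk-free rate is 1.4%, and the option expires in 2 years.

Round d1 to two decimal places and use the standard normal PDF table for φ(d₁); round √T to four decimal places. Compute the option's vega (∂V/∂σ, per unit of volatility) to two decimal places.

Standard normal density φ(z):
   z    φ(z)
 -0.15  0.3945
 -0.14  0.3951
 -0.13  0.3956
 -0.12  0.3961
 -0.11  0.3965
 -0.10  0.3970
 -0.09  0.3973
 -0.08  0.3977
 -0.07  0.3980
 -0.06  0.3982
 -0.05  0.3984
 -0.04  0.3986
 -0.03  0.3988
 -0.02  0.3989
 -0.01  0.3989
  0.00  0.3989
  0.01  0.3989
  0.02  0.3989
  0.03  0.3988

214.31

σ√T = 0.29 × 1.4142 = 0.4101
ln(S/K) + (r + σ²/2)T = ln(380/430) + (0.014 + 0.29²/2)·2 = -0.1236 + 0.1121 = -0.0115
d₁ = -0.0115 / 0.4101 = -0.0281 → -0.03
√T = √2 = 1.4142
φ(d₁) = φ(-0.03) = 0.3988
vega = S·φ(d₁)·√T = 380·0.3988·1.4142 = 214.3135
(The call has the same vega.)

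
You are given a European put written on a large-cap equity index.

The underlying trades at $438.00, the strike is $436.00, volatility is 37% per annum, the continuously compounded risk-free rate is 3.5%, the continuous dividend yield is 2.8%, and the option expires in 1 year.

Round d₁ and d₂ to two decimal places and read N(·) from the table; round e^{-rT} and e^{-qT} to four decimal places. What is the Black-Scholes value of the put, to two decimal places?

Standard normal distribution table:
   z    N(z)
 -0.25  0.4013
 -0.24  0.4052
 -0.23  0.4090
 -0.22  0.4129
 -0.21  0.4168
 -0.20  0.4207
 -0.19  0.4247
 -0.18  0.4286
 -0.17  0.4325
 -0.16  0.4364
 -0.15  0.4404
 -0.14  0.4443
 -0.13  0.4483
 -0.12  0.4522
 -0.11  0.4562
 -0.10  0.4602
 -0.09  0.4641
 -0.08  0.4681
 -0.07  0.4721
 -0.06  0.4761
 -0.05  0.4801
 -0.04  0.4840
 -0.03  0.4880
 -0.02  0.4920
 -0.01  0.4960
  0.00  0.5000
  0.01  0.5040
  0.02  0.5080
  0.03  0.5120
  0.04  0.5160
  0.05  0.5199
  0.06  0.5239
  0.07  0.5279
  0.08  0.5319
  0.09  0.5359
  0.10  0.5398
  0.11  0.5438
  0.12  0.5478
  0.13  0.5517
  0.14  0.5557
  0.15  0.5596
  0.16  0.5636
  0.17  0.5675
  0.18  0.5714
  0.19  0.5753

$59.73

σ√T = 0.37·√1 = 0.3700
d₁ = [ln(438/436) + (0.035 − 0.028 + ½·0.37²)·1] / (σ√T) = (0.0046 + 0.0755) / 0.3700 = 0.2163 ≈ 0.22
d₂ = 0.2163 − 0.3700 = -0.1537 ≈ -0.15
exp(−qT) = exp(−0.028·1) = 0.9724;  exp(−rT) = exp(−0.035·1) = 0.9656
N(−d₂) = N(0.15) = 0.5596;  N(−d₁) = N(-0.22) = 0.4129
P = 436·0.9656·0.5596 − 438·0.9724·0.4129 = 235.5925 − 175.8587 = 59.7338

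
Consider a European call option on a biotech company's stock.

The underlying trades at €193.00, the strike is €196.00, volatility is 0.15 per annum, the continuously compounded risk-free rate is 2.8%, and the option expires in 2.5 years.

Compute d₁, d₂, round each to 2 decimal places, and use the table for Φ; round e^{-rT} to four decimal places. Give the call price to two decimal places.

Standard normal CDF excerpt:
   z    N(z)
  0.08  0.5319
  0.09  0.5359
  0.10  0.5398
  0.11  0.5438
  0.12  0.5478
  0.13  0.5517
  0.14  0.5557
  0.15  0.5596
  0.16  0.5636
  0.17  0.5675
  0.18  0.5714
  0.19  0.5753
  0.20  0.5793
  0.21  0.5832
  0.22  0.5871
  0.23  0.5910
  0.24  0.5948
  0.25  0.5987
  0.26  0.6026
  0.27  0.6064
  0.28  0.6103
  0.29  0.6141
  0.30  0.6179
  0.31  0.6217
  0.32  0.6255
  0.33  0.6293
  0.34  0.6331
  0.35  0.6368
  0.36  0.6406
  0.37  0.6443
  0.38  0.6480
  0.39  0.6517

€23.52

σ√T = 0.15·√2.5 = 0.2372
ln(S/K) + (r + σ²/2)T = ln(193/196) + (0.028 + 0.15²/2)·2.5 = -0.0154 + 0.0981 = 0.0827
d₁ = 0.0827 / 0.2372 = 0.3487 → 0.35
d₂ = d₁ − σ√T = 0.3487 − 0.2372 = 0.1115 → 0.11
e^(−rT) = e^(−0.028·2.5) = 0.9324
N(d₁) = N(0.35) = 0.6368;  N(d₂) = N(0.11) = 0.5438
C = 193·0.6368 − 196·0.9324·0.5438 = 122.9024 − 99.3797 = 23.5227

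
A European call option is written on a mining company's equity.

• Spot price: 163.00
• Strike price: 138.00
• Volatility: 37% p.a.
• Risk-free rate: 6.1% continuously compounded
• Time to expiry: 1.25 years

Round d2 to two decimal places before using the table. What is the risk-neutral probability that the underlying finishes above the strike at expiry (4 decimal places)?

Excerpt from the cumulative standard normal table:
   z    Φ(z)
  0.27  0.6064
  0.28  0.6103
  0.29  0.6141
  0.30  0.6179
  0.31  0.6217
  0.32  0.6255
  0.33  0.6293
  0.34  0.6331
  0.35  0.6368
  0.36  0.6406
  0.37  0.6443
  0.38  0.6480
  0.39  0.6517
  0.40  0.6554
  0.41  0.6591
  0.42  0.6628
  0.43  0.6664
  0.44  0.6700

σ√T = 0.37 × 1.1180 = 0.4137
ln(S/K) + (r + σ²/2)T = ln(163/138) + (0.061 + 0.37²/2)·1.25 = 0.1665 + 0.1618 = 0.3283
d₁ = 0.3283 / 0.4137 = 0.7936 which rounds to 0.79
d₂ = d₁ − σ√T = 0.7936 − 0.4137 = 0.3800 which rounds to 0.38
Pr(exercise) under Q = N(d₂) = 0.6480

0.6480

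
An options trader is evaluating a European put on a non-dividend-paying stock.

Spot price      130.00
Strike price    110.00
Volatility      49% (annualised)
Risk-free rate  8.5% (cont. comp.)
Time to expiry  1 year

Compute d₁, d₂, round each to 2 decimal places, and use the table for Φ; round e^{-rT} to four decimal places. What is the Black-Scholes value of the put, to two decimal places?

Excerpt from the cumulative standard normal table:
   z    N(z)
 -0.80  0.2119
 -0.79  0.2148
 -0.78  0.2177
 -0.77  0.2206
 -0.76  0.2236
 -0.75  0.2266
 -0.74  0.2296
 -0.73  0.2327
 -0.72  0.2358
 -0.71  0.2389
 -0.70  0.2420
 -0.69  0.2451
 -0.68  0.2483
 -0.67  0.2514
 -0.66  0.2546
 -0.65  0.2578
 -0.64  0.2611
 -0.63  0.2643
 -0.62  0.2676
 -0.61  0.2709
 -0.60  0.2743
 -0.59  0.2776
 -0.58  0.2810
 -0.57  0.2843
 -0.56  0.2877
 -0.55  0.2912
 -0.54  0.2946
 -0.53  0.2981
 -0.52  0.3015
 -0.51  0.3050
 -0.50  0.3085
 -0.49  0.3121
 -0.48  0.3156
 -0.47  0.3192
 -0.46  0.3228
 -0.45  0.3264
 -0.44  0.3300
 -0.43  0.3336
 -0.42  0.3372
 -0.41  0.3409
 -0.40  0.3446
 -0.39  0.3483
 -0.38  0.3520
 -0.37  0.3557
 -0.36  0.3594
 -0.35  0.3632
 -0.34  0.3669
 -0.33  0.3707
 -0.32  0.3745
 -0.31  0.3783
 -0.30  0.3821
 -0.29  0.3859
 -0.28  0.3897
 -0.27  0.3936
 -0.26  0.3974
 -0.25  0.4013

σ√T = 0.49·√1 = 0.4900
ln(S/K) + (r + σ²/2)T = ln(130/110) + (0.085 + 0.49²/2)·1 = 0.1671 + 0.2051 = 0.3721
d₁ = 0.3721 / 0.4900 = 0.7594 which rounds to 0.76
d₂ = d₁ − σ√T = 0.7594 − 0.4900 = 0.2694 which rounds to 0.27
e^(−rT) = e^(−0.085·1) = 0.9185
P = 110·0.9185·N(-0.27) − 130·N(-0.76) = 110·0.9185·0.3936 − 130·0.2236 = 39.7674 − 29.0680 = 10.6994

10.70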